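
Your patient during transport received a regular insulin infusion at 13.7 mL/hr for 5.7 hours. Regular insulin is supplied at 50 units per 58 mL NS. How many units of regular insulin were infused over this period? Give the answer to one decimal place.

Concentration = 50 units ÷ 58 mL = 0.862069 units/mL
Drug rate = 13.7 mL/hr × 0.862069 units/mL = 11.81034 units/hr
Total = 11.81034 units/hr × 5.7 hr = 67.31897 units

67.3 units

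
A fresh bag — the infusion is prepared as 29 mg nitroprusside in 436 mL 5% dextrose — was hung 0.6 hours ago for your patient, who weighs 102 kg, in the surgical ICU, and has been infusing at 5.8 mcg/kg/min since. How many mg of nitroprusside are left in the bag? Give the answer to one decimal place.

7.7 mg

Dose = 5.8 mcg/kg/min × 102 kg = 591.6 mcg/min
591.6 mcg/min × 60 min/hr = 35496 mcg/hr
Concentration = 29 mg ÷ 436 mL = 0.06651376 mg/mL = 66.51376 mcg/mL
Rate = 35496 mcg/hr ÷ 66.51376 mcg/mL = 533.664 mL/hr
Volume infused = 533.664 mL/hr × 0.6 hr = 320.1984 mL
Volume remaining = 436 − 320.1984 = 115.8016 mL
Drug remaining = 115.8016 mL × 66.51376 mcg/mL = 7702.4 mcg = 7.7024 mg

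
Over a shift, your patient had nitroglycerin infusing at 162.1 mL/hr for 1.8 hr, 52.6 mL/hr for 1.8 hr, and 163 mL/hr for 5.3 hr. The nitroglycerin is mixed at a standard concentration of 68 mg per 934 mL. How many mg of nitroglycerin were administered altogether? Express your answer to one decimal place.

Concentration = 68 mg ÷ 934 mL = 0.07280514 mg/mL
Stage 1: 162.1 mL/hr × 1.8 hr = 291.78 mL → 291.78 mL × 0.07280514 mg/mL = 21.24308 mg
Stage 2: 52.6 mL/hr × 1.8 hr = 94.68 mL → 94.68 mL × 0.07280514 mg/mL = 6.893191 mg
Stage 3: 163 mL/hr × 5.3 hr = 863.9 mL → 863.9 mL × 0.07280514 mg/mL = 62.89636 mg
Total = 21.24308 + 6.893191 + 62.89636 = 91.03263 mg

91.0 mg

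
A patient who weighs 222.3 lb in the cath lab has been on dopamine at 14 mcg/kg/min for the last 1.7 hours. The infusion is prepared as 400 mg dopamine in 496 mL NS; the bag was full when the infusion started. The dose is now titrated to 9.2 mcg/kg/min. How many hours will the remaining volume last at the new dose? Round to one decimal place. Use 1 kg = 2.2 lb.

Initial rate:
Weight = 222.3 lb ÷ 2.2 lb/kg = 101.0455 kg
Dose = 14 mcg/kg/min × 101.0455 kg = 1414.636 mcg/min
1414.636 mcg/min × 60 min/hr = 84878.18 mcg/hr
Concentration = 400 mg ÷ 496 mL = 0.8064516 mg/mL = 806.4516 mcg/mL
Rate = 84878.18 mcg/hr ÷ 806.4516 mcg/mL = 105.2489 mL/hr
Volume infused so far = 105.2489 mL/hr × 1.7 hr = 178.9232 mL
Volume remaining = 496 − 178.9232 = 317.0768 mL
New rate:
Dose = 9.2 mcg/kg/min × 101.0455 kg = 929.6182 mcg/min
929.6182 mcg/min × 60 min/hr = 55777.09 mcg/hr
Rate = 55777.09 mcg/hr ÷ 806.4516 mcg/mL = 69.16359 mL/hr
Time remaining = 317.0768 mL ÷ 69.16359 mL/hr = 4.584447 hr

4.6 hours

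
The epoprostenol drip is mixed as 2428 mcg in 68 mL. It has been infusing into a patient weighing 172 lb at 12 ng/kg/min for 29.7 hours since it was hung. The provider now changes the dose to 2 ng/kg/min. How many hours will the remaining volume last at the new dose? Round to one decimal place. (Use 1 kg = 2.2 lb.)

Initial rate:
Weight = 172 lb ÷ 2.2 lb/kg = 78.18182 kg
Dose = 12 ng/kg/min × 78.18182 kg = 938.1818 ng/min
938.1818 ng/min × 60 min/hr = 56290.91 ng/hr
Concentration = 2428 mcg ÷ 68 mL = 35.70588 mcg/mL = 35705.88 ng/mL
Rate = 56290.91 ng/hr ÷ 35705.88 ng/mL = 1.576516 mL/hr
Volume infused so far = 1.576516 mL/hr × 29.7 hr = 46.82254 mL
Volume remaining = 68 − 46.82254 = 21.17746 mL
New rate:
Dose = 2 ng/kg/min × 78.18182 kg = 156.3636 ng/min
156.3636 ng/min × 60 min/hr = 9381.818 ng/hr
Rate = 9381.818 ng/hr ÷ 35705.88 ng/mL = 0.2627527 mL/hr
Time remaining = 21.17746 mL ÷ 0.2627527 mL/hr = 80.59845 hr

80.6 hours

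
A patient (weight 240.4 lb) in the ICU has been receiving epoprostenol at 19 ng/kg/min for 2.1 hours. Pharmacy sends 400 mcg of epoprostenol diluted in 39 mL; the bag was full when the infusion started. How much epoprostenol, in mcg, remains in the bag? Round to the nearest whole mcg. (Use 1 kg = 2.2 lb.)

138 mcg

Weight = 240.4 lb ÷ 2.2 lb/kg = 109.2727 kg
Dose = 19 ng/kg/min × 109.2727 kg = 2076.182 ng/min
2076.182 ng/min × 60 min/hr = 124570.9 ng/hr
Concentration = 400 mcg ÷ 39 mL = 10.25641 mcg/mL = 10256.41 ng/mL
Rate = 124570.9 ng/hr ÷ 10256.41 ng/mL = 12.14566 mL/hr
Volume infused = 12.14566 mL/hr × 2.1 hr = 25.50589 mL
Volume remaining = 39 − 25.50589 = 13.49411 mL
Drug remaining = 13.49411 mL × 10256.41 ng/mL = 138401.1 ng = 138.4011 mcg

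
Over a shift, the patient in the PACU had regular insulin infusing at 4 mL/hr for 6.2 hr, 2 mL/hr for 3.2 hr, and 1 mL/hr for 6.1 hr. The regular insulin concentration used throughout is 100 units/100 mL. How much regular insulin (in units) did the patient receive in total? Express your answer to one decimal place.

37.3 units

Concentration = 100 units ÷ 100 mL = 1 units/mL
Stage 1: 4 mL/hr × 6.2 hr = 24.8 mL → 24.8 mL × 1 units/mL = 24.8 units
Stage 2: 2 mL/hr × 3.2 hr = 6.4 mL → 6.4 mL × 1 units/mL = 6.4 units
Stage 3: 1 mL/hr × 6.1 hr = 6.1 mL → 6.1 mL × 1 units/mL = 6.1 units
Total = 24.8 + 6.4 + 6.1 = 37.3 units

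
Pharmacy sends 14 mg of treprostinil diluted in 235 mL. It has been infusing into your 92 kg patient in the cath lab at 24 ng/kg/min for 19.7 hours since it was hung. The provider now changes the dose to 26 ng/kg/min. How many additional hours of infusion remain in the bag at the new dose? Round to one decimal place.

79.4 hours

Initial rate:
Dose = 24 ng/kg/min × 92 kg = 2208 ng/min
2208 ng/min × 60 min/hr = 132480 ng/hr
Concentration = 14 mg ÷ 235 mL = 0.05957447 mg/mL = 59574.47 ng/mL
Rate = 132480 ng/hr ÷ 59574.47 ng/mL = 2.223771 mL/hr
Volume infused so far = 2.223771 mL/hr × 19.7 hr = 43.8083 mL
Volume remaining = 235 − 43.8083 = 191.1917 mL
New rate:
Dose = 26 ng/kg/min × 92 kg = 2392 ng/min
2392 ng/min × 60 min/hr = 143520 ng/hr
Rate = 143520 ng/hr ÷ 59574.47 ng/mL = 2.409086 mL/hr
Time remaining = 191.1917 mL ÷ 2.409086 mL/hr = 79.36276 hr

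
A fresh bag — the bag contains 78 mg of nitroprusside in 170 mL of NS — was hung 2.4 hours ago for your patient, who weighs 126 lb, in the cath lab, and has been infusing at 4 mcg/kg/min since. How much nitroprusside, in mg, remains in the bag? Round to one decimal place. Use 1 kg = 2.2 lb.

45.0 mg

Weight = 126 lb ÷ 2.2 lb/kg = 57.27273 kg
Dose = 4 mcg/kg/min × 57.27273 kg = 229.0909 mcg/min
229.0909 mcg/min × 60 min/hr = 13745.45 mcg/hr
Concentration = 78 mg ÷ 170 mL = 0.4588235 mg/mL = 458.8235 mcg/mL
Rate = 13745.45 mcg/hr ÷ 458.8235 mcg/mL = 29.95804 mL/hr
Volume infused = 29.95804 mL/hr × 2.4 hr = 71.8993 mL
Volume remaining = 170 − 71.8993 = 98.1007 mL
Drug remaining = 98.1007 mL × 458.8235 mcg/mL = 45010.91 mcg = 45.01091 mg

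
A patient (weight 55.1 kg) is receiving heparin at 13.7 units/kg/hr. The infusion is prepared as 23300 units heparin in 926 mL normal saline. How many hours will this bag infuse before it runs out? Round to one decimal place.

30.9 hours

Dose = 13.7 units/kg/hr × 55.1 kg = 754.87 units/hr
Concentration = 23300 units ÷ 926 mL = 25.16199 units/mL
Rate = 754.87 units/hr ÷ 25.16199 units/mL = 30.00041 mL/hr
Duration = 926 mL ÷ 30.00041 mL/hr = 30.86624 hr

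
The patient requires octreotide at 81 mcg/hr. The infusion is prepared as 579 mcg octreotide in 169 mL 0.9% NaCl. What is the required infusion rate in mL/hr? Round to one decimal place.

Concentration = 579 mcg ÷ 169 mL = 3.426036 mcg/mL
Rate = 81 mcg/hr ÷ 3.426036 mcg/mL = 23.64249 mL/hr

23.6 mL/hr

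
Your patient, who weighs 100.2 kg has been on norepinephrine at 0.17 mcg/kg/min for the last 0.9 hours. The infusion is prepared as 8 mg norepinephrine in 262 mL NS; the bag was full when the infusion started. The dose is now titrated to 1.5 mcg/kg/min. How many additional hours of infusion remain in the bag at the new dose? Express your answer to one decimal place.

Initial rate:
Dose = 0.17 mcg/kg/min × 100.2 kg = 17.034 mcg/min
17.034 mcg/min × 60 min/hr = 1022.04 mcg/hr
Concentration = 8 mg ÷ 262 mL = 0.03053435 mg/mL = 30.53435 mcg/mL
Rate = 1022.04 mcg/hr ÷ 30.53435 mcg/mL = 33.47181 mL/hr
Volume infused so far = 33.47181 mL/hr × 0.9 hr = 30.12463 mL
Volume remaining = 262 − 30.12463 = 231.8754 mL
New rate:
Dose = 1.5 mcg/kg/min × 100.2 kg = 150.3 mcg/min
150.3 mcg/min × 60 min/hr = 9018 mcg/hr
Rate = 9018 mcg/hr ÷ 30.53435 mcg/mL = 295.3395 mL/hr
Time remaining = 231.8754 mL ÷ 295.3395 mL/hr = 0.7851147 hr

0.8 hours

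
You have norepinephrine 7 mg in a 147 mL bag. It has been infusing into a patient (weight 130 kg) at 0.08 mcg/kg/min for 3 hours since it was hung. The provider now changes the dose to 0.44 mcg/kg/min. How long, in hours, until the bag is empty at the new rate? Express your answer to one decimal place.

Initial rate:
Dose = 0.08 mcg/kg/min × 130 kg = 10.4 mcg/min
10.4 mcg/min × 60 min/hr = 624 mcg/hr
Concentration = 7 mg ÷ 147 mL = 0.04761905 mg/mL = 47.61905 mcg/mL
Rate = 624 mcg/hr ÷ 47.61905 mcg/mL = 13.104 mL/hr
Volume infused so far = 13.104 mL/hr × 3 hr = 39.312 mL
Volume remaining = 147 − 39.312 = 107.688 mL
New rate:
Dose = 0.44 mcg/kg/min × 130 kg = 57.2 mcg/min
57.2 mcg/min × 60 min/hr = 3432 mcg/hr
Rate = 3432 mcg/hr ÷ 47.61905 mcg/mL = 72.072 mL/hr
Time remaining = 107.688 mL ÷ 72.072 mL/hr = 1.494172 hr

1.5 hours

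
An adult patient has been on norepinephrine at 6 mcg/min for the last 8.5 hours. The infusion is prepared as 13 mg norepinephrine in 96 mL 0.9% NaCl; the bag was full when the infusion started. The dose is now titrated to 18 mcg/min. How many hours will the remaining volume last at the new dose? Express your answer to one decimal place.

9.2 hours

Initial rate:
6 mcg/min × 60 min/hr = 360 mcg/hr
Concentration = 13 mg ÷ 96 mL = 0.1354167 mg/mL = 135.4167 mcg/mL
Rate = 360 mcg/hr ÷ 135.4167 mcg/mL = 2.658462 mL/hr
Volume infused so far = 2.658462 mL/hr × 8.5 hr = 22.59692 mL
Volume remaining = 96 − 22.59692 = 73.40308 mL
New rate:
18 mcg/min × 60 min/hr = 1080 mcg/hr
Rate = 1080 mcg/hr ÷ 135.4167 mcg/mL = 7.975385 mL/hr
Time remaining = 73.40308 mL ÷ 7.975385 mL/hr = 9.203704 hr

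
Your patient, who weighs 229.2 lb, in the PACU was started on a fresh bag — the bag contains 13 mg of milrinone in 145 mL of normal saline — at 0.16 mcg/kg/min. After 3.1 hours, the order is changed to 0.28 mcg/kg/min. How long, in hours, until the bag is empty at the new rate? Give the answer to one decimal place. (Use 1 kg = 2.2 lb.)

Initial rate:
Weight = 229.2 lb ÷ 2.2 lb/kg = 104.1818 kg
Dose = 0.16 mcg/kg/min × 104.1818 kg = 16.66909 mcg/min
16.66909 mcg/min × 60 min/hr = 1000.145 mcg/hr
Concentration = 13 mg ÷ 145 mL = 0.08965517 mg/mL = 89.65517 mcg/mL
Rate = 1000.145 mcg/hr ÷ 89.65517 mcg/mL = 11.15547 mL/hr
Volume infused so far = 11.15547 mL/hr × 3.1 hr = 34.58195 mL
Volume remaining = 145 − 34.58195 = 110.418 mL
New rate:
Dose = 0.28 mcg/kg/min × 104.1818 kg = 29.17091 mcg/min
29.17091 mcg/min × 60 min/hr = 1750.255 mcg/hr
Rate = 1750.255 mcg/hr ÷ 89.65517 mcg/mL = 19.52207 mL/hr
Time remaining = 110.418 mL ÷ 19.52207 mL/hr = 5.656062 hr

5.7 hours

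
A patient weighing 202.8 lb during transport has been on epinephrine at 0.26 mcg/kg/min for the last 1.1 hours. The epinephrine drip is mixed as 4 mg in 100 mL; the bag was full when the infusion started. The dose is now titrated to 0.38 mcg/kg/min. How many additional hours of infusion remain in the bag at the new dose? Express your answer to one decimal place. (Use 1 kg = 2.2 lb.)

1.2 hours

Initial rate:
Weight = 202.8 lb ÷ 2.2 lb/kg = 92.18182 kg
Dose = 0.26 mcg/kg/min × 92.18182 kg = 23.96727 mcg/min
23.96727 mcg/min × 60 min/hr = 1438.036 mcg/hr
Concentration = 4 mg ÷ 100 mL = 0.04 mg/mL = 40 mcg/mL
Rate = 1438.036 mcg/hr ÷ 40 mcg/mL = 35.95091 mL/hr
Volume infused so far = 35.95091 mL/hr × 1.1 hr = 39.546 mL
Volume remaining = 100 − 39.546 = 60.454 mL
New rate:
Dose = 0.38 mcg/kg/min × 92.18182 kg = 35.02909 mcg/min
35.02909 mcg/min × 60 min/hr = 2101.745 mcg/hr
Rate = 2101.745 mcg/hr ÷ 40 mcg/mL = 52.54364 mL/hr
Time remaining = 60.454 mL ÷ 52.54364 mL/hr = 1.150548 hr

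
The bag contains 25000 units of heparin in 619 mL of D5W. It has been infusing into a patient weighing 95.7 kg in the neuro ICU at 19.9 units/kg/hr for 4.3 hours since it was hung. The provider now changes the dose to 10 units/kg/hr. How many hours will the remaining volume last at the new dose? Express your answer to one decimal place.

17.6 hours

Initial rate:
Dose = 19.9 units/kg/hr × 95.7 kg = 1904.43 units/hr
Concentration = 25000 units ÷ 619 mL = 40.38772 units/mL
Rate = 1904.43 units/hr ÷ 40.38772 units/mL = 47.15369 mL/hr
Volume infused so far = 47.15369 mL/hr × 4.3 hr = 202.7609 mL
Volume remaining = 619 − 202.7609 = 416.2391 mL
New rate:
Dose = 10 units/kg/hr × 95.7 kg = 957 units/hr
Rate = 957 units/hr ÷ 40.38772 units/mL = 23.69532 mL/hr
Time remaining = 416.2391 mL ÷ 23.69532 mL/hr = 17.5663 hr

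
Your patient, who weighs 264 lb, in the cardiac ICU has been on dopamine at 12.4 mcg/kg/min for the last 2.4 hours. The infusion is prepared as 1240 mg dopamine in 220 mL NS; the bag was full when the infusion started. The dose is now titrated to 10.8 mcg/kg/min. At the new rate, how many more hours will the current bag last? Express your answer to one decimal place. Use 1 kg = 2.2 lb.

13.2 hours

Initial rate:
Weight = 264 lb ÷ 2.2 lb/kg = 120 kg
Dose = 12.4 mcg/kg/min × 120 kg = 1488 mcg/min
1488 mcg/min × 60 min/hr = 89280 mcg/hr
Concentration = 1240 mg ÷ 220 mL = 5.636364 mg/mL = 5636.364 mcg/mL
Rate = 89280 mcg/hr ÷ 5636.364 mcg/mL = 15.84 mL/hr
Volume infused so far = 15.84 mL/hr × 2.4 hr = 38.016 mL
Volume remaining = 220 − 38.016 = 181.984 mL
New rate:
Dose = 10.8 mcg/kg/min × 120 kg = 1296 mcg/min
1296 mcg/min × 60 min/hr = 77760 mcg/hr
Rate = 77760 mcg/hr ÷ 5636.364 mcg/mL = 13.79613 mL/hr
Time remaining = 181.984 mL ÷ 13.79613 mL/hr = 13.19095 hr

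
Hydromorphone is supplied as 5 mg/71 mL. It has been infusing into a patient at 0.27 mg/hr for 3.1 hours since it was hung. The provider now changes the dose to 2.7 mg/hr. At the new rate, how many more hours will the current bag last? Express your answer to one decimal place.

1.5 hours

Initial rate:
Concentration = 5 mg ÷ 71 mL = 0.07042254 mg/mL
Rate = 0.27 mg/hr ÷ 0.07042254 mg/mL = 3.834 mL/hr
Volume infused so far = 3.834 mL/hr × 3.1 hr = 11.8854 mL
Volume remaining = 71 − 11.8854 = 59.1146 mL
New rate:
Rate = 2.7 mg/hr ÷ 0.07042254 mg/mL = 38.34 mL/hr
Time remaining = 59.1146 mL ÷ 38.34 mL/hr = 1.541852 hr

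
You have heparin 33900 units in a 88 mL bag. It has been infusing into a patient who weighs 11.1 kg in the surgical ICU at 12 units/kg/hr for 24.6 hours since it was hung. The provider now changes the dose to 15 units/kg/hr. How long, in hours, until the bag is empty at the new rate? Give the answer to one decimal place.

Initial rate:
Dose = 12 units/kg/hr × 11.1 kg = 133.2 units/hr
Concentration = 33900 units ÷ 88 mL = 385.2273 units/mL
Rate = 133.2 units/hr ÷ 385.2273 units/mL = 0.3457699 mL/hr
Volume infused so far = 0.3457699 mL/hr × 24.6 hr = 8.50594 mL
Volume remaining = 88 − 8.50594 = 79.49406 mL
New rate:
Dose = 15 units/kg/hr × 11.1 kg = 166.5 units/hr
Rate = 166.5 units/hr ÷ 385.2273 units/mL = 0.4322124 mL/hr
Time remaining = 79.49406 mL ÷ 0.4322124 mL/hr = 183.9236 hr

183.9 hours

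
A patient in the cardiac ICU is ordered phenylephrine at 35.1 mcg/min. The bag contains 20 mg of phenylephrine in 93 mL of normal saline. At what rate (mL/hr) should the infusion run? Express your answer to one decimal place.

35.1 mcg/min × 60 min/hr = 2106 mcg/hr
Concentration = 20 mg ÷ 93 mL = 0.2150538 mg/mL = 215.0538 mcg/mL
Rate = 2106 mcg/hr ÷ 215.0538 mcg/mL = 9.7929 mL/hr

9.8 mL/hr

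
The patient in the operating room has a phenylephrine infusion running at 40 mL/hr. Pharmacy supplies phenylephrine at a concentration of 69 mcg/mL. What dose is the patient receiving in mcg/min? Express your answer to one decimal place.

46.0 mcg/min

Drug rate = 40 mL/hr × 69 mcg/mL = 2760 mcg/hr
2760 mcg/hr ÷ 60 min/hr = 46 mcg/min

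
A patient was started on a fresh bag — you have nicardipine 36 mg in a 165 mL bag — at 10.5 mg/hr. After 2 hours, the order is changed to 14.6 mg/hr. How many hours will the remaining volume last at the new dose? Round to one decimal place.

1.0 hours

Initial rate:
Concentration = 36 mg ÷ 165 mL = 0.2181818 mg/mL
Rate = 10.5 mg/hr ÷ 0.2181818 mg/mL = 48.125 mL/hr
Volume infused so far = 48.125 mL/hr × 2 hr = 96.25 mL
Volume remaining = 165 − 96.25 = 68.75 mL
New rate:
Rate = 14.6 mg/hr ÷ 0.2181818 mg/mL = 66.91667 mL/hr
Time remaining = 68.75 mL ÷ 66.91667 mL/hr = 1.027397 hr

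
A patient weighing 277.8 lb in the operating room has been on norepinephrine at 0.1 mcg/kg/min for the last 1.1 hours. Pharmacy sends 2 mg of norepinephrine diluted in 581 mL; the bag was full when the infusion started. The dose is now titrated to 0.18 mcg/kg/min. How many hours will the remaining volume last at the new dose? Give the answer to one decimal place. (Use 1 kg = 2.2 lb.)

Initial rate:
Weight = 277.8 lb ÷ 2.2 lb/kg = 126.2727 kg
Dose = 0.1 mcg/kg/min × 126.2727 kg = 12.62727 mcg/min
12.62727 mcg/min × 60 min/hr = 757.6364 mcg/hr
Concentration = 2 mg ÷ 581 mL = 0.003442341 mg/mL = 3.442341 mcg/mL
Rate = 757.6364 mcg/hr ÷ 3.442341 mcg/mL = 220.0934 mL/hr
Volume infused so far = 220.0934 mL/hr × 1.1 hr = 242.1027 mL
Volume remaining = 581 − 242.1027 = 338.8973 mL
New rate:
Dose = 0.18 mcg/kg/min × 126.2727 kg = 22.72909 mcg/min
22.72909 mcg/min × 60 min/hr = 1363.745 mcg/hr
Rate = 1363.745 mcg/hr ÷ 3.442341 mcg/mL = 396.1681 mL/hr
Time remaining = 338.8973 mL ÷ 396.1681 mL/hr = 0.8554382 hr

0.9 hours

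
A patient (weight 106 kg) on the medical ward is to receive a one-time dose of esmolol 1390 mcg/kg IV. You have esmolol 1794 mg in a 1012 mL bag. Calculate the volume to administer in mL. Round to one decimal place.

83.1 mL

Dose = 1390 mcg/kg × 106 kg = 147340 mcg
Concentration = 1794 mg ÷ 1012 mL = 1.772727 mg/mL = 1772.727 mcg/mL
Volume = 147340 mcg ÷ 1772.727 mcg/mL = 83.11487 mL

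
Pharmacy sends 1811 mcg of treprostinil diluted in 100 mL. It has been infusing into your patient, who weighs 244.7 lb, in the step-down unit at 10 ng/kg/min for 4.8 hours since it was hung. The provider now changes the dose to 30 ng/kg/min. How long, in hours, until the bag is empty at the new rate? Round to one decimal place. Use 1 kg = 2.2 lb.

7.4 hours

Initial rate:
Weight = 244.7 lb ÷ 2.2 lb/kg = 111.2273 kg
Dose = 10 ng/kg/min × 111.2273 kg = 1112.273 ng/min
1112.273 ng/min × 60 min/hr = 66736.36 ng/hr
Concentration = 1811 mcg ÷ 100 mL = 18.11 mcg/mL = 18110 ng/mL
Rate = 66736.36 ng/hr ÷ 18110 ng/mL = 3.685056 mL/hr
Volume infused so far = 3.685056 mL/hr × 4.8 hr = 17.68827 mL
Volume remaining = 100 − 17.68827 = 82.31173 mL
New rate:
Dose = 30 ng/kg/min × 111.2273 kg = 3336.818 ng/min
3336.818 ng/min × 60 min/hr = 200209.1 ng/hr
Rate = 200209.1 ng/hr ÷ 18110 ng/mL = 11.05517 mL/hr
Time remaining = 82.31173 mL ÷ 11.05517 mL/hr = 7.445543 hr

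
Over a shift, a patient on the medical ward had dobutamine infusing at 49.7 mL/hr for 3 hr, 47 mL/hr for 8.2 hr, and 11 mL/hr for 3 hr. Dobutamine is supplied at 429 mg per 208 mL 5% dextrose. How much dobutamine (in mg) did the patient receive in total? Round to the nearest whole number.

Concentration = 429 mg ÷ 208 mL = 2.0625 mg/mL
Stage 1: 49.7 mL/hr × 3 hr = 149.1 mL → 149.1 mL × 2.0625 mg/mL = 307.5188 mg
Stage 2: 47 mL/hr × 8.2 hr = 385.4 mL → 385.4 mL × 2.0625 mg/mL = 794.8875 mg
Stage 3: 11 mL/hr × 3 hr = 33 mL → 33 mL × 2.0625 mg/mL = 68.0625 mg
Total = 307.5188 + 794.8875 + 68.0625 = 1170.469 mg

1170 mg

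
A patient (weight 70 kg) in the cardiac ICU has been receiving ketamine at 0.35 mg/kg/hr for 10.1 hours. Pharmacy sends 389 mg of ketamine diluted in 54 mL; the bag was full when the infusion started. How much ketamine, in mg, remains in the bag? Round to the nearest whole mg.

Dose = 0.35 mg/kg/hr × 70 kg = 24.5 mg/hr
Concentration = 389 mg ÷ 54 mL = 7.203704 mg/mL
Rate = 24.5 mg/hr ÷ 7.203704 mg/mL = 3.401028 mL/hr
Volume infused = 3.401028 mL/hr × 10.1 hr = 34.35039 mL
Volume remaining = 54 − 34.35039 = 19.64961 mL
Drug remaining = 19.64961 mL × 7.203704 mg/mL = 141.55 mg

142 mg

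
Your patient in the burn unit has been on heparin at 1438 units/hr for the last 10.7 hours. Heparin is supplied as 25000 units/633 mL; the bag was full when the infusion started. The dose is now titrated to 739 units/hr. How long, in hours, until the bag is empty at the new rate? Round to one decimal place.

13.0 hours

Initial rate:
Concentration = 25000 units ÷ 633 mL = 39.49447 units/mL
Rate = 1438 units/hr ÷ 39.49447 units/mL = 36.41016 mL/hr
Volume infused so far = 36.41016 mL/hr × 10.7 hr = 389.5887 mL
Volume remaining = 633 − 389.5887 = 243.4113 mL
New rate:
Rate = 739 units/hr ÷ 39.49447 units/mL = 18.71148 mL/hr
Time remaining = 243.4113 mL ÷ 18.71148 mL/hr = 13.00866 hr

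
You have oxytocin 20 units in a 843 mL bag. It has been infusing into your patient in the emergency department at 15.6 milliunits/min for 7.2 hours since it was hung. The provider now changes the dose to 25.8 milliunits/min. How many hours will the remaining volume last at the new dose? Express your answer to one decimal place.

Initial rate:
15.6 milliunits/min × 60 min/hr = 936 milliunits/hr
Concentration = 20 units ÷ 843 mL = 0.02372479 units/mL = 23.72479 milliunits/mL
Rate = 936 milliunits/hr ÷ 23.72479 milliunits/mL = 39.4524 mL/hr
Volume infused so far = 39.4524 mL/hr × 7.2 hr = 284.0573 mL
Volume remaining = 843 − 284.0573 = 558.9427 mL
New rate:
25.8 milliunits/min × 60 min/hr = 1548 milliunits/hr
Rate = 1548 milliunits/hr ÷ 23.72479 milliunits/mL = 65.2482 mL/hr
Time remaining = 558.9427 mL ÷ 65.2482 mL/hr = 8.566408 hr

8.6 hours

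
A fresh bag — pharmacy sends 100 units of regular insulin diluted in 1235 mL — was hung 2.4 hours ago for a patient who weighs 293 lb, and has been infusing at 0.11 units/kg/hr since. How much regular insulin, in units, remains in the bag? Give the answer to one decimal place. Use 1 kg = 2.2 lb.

Weight = 293 lb ÷ 2.2 lb/kg = 133.1818 kg
Dose = 0.11 units/kg/hr × 133.1818 kg = 14.65 units/hr
Concentration = 100 units ÷ 1235 mL = 0.08097166 units/mL
Rate = 14.65 units/hr ÷ 0.08097166 units/mL = 180.9275 mL/hr
Volume infused = 180.9275 mL/hr × 2.4 hr = 434.226 mL
Volume remaining = 1235 − 434.226 = 800.774 mL
Drug remaining = 800.774 mL × 0.08097166 units/mL = 64.84 units

64.8 units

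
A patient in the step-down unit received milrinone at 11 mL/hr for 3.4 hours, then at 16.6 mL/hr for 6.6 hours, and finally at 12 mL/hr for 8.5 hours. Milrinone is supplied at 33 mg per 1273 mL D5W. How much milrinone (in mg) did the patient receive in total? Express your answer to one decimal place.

Concentration = 33 mg ÷ 1273 mL = 0.02592302 mg/mL
Stage 1: 11 mL/hr × 3.4 hr = 37.4 mL → 37.4 mL × 0.02592302 mg/mL = 0.9695208 mg
Stage 2: 16.6 mL/hr × 6.6 hr = 109.56 mL → 109.56 mL × 0.02592302 mg/mL = 2.840126 mg
Stage 3: 12 mL/hr × 8.5 hr = 102 mL → 102 mL × 0.02592302 mg/mL = 2.644148 mg
Total = 0.9695208 + 2.840126 + 2.644148 = 6.453794 mg

6.5 mg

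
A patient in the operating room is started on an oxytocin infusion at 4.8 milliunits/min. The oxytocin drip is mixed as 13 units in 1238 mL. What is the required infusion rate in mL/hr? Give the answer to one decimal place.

4.8 milliunits/min × 60 min/hr = 288 milliunits/hr
Concentration = 13 units ÷ 1238 mL = 0.01050081 units/mL = 10.50081 milliunits/mL
Rate = 288 milliunits/hr ÷ 10.50081 milliunits/mL = 27.42646 mL/hr

27.4 mL/hr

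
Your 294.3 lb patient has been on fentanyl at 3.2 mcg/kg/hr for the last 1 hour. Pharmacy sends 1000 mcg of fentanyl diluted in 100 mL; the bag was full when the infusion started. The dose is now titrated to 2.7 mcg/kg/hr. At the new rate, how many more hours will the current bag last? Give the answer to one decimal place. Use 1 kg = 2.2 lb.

Initial rate:
Weight = 294.3 lb ÷ 2.2 lb/kg = 133.7727 kg
Dose = 3.2 mcg/kg/hr × 133.7727 kg = 428.0727 mcg/hr
Concentration = 1000 mcg ÷ 100 mL = 10 mcg/mL
Rate = 428.0727 mcg/hr ÷ 10 mcg/mL = 42.80727 mL/hr
Volume infused so far = 42.80727 mL/hr × 1 hr = 42.80727 mL
Volume remaining = 100 − 42.80727 = 57.19273 mL
New rate:
Dose = 2.7 mcg/kg/hr × 133.7727 kg = 361.1864 mcg/hr
Rate = 361.1864 mcg/hr ÷ 10 mcg/mL = 36.11864 mL/hr
Time remaining = 57.19273 mL ÷ 36.11864 mL/hr = 1.583469 hr

1.6 hours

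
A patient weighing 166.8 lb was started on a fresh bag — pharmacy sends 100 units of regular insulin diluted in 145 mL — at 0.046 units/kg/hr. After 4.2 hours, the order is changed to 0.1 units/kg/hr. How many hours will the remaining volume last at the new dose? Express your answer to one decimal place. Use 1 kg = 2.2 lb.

11.3 hours

Initial rate:
Weight = 166.8 lb ÷ 2.2 lb/kg = 75.81818 kg
Dose = 0.046 units/kg/hr × 75.81818 kg = 3.487636 units/hr
Concentration = 100 units ÷ 145 mL = 0.6896552 units/mL
Rate = 3.487636 units/hr ÷ 0.6896552 units/mL = 5.057073 mL/hr
Volume infused so far = 5.057073 mL/hr × 4.2 hr = 21.23971 mL
Volume remaining = 145 − 21.23971 = 123.7603 mL
New rate:
Dose = 0.1 units/kg/hr × 75.81818 kg = 7.581818 units/hr
Rate = 7.581818 units/hr ÷ 0.6896552 units/mL = 10.99364 mL/hr
Time remaining = 123.7603 mL ÷ 10.99364 mL/hr = 11.25745 hr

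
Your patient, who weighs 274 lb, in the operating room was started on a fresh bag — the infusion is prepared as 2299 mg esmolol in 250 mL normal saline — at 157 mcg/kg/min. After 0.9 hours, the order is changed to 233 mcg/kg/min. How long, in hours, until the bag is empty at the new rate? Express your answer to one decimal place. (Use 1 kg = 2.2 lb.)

0.7 hours

Initial rate:
Weight = 274 lb ÷ 2.2 lb/kg = 124.5455 kg
Dose = 157 mcg/kg/min × 124.5455 kg = 19553.64 mcg/min
19553.64 mcg/min × 60 min/hr = 1173218 mcg/hr
Concentration = 2299 mg ÷ 250 mL = 9.196 mg/mL = 9196 mcg/mL
Rate = 1173218 mcg/hr ÷ 9196 mcg/mL = 127.5792 mL/hr
Volume infused so far = 127.5792 mL/hr × 0.9 hr = 114.8213 mL
Volume remaining = 250 − 114.8213 = 135.1787 mL
New rate:
Dose = 233 mcg/kg/min × 124.5455 kg = 29019.09 mcg/min
29019.09 mcg/min × 60 min/hr = 1741145 mcg/hr
Rate = 1741145 mcg/hr ÷ 9196 mcg/mL = 189.3373 mL/hr
Time remaining = 135.1787 mL ÷ 189.3373 mL/hr = 0.7139574 hr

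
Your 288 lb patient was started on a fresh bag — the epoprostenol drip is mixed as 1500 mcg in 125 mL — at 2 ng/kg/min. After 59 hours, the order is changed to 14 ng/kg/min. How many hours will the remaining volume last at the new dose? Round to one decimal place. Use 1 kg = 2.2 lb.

5.2 hours

Initial rate:
Weight = 288 lb ÷ 2.2 lb/kg = 130.9091 kg
Dose = 2 ng/kg/min × 130.9091 kg = 261.8182 ng/min
261.8182 ng/min × 60 min/hr = 15709.09 ng/hr
Concentration = 1500 mcg ÷ 125 mL = 12 mcg/mL = 12000 ng/mL
Rate = 15709.09 ng/hr ÷ 12000 ng/mL = 1.309091 mL/hr
Volume infused so far = 1.309091 mL/hr × 59 hr = 77.23636 mL
Volume remaining = 125 − 77.23636 = 47.76364 mL
New rate:
Dose = 14 ng/kg/min × 130.9091 kg = 1832.727 ng/min
1832.727 ng/min × 60 min/hr = 109963.6 ng/hr
Rate = 109963.6 ng/hr ÷ 12000 ng/mL = 9.163636 mL/hr
Time remaining = 47.76364 mL ÷ 9.163636 mL/hr = 5.212302 hr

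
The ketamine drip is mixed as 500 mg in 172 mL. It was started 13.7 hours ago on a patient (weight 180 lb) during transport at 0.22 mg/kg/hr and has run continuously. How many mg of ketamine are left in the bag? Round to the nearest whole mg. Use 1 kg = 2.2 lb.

253 mg

Weight = 180 lb ÷ 2.2 lb/kg = 81.81818 kg
Dose = 0.22 mg/kg/hr × 81.81818 kg = 18 mg/hr
Concentration = 500 mg ÷ 172 mL = 2.906977 mg/mL
Rate = 18 mg/hr ÷ 2.906977 mg/mL = 6.192 mL/hr
Volume infused = 6.192 mL/hr × 13.7 hr = 84.8304 mL
Volume remaining = 172 − 84.8304 = 87.1696 mL
Drug remaining = 87.1696 mL × 2.906977 mg/mL = 253.4 mg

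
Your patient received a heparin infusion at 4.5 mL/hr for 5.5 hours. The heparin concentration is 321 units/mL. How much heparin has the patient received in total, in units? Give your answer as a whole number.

Drug rate = 4.5 mL/hr × 321 units/mL = 1444.5 units/hr
Total = 1444.5 units/hr × 5.5 hr = 7944.75 units

7945 units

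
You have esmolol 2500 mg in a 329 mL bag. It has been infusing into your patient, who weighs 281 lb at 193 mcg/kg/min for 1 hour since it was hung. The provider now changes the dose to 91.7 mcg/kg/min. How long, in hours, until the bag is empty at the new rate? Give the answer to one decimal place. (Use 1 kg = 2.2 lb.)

1.5 hours

Initial rate:
Weight = 281 lb ÷ 2.2 lb/kg = 127.7273 kg
Dose = 193 mcg/kg/min × 127.7273 kg = 24651.36 mcg/min
24651.36 mcg/min × 60 min/hr = 1479082 mcg/hr
Concentration = 2500 mg ÷ 329 mL = 7.598784 mg/mL = 7598.784 mcg/mL
Rate = 1479082 mcg/hr ÷ 7598.784 mcg/mL = 194.6472 mL/hr
Volume infused so far = 194.6472 mL/hr × 1 hr = 194.6472 mL
Volume remaining = 329 − 194.6472 = 134.3528 mL
New rate:
Dose = 91.7 mcg/kg/min × 127.7273 kg = 11712.59 mcg/min
11712.59 mcg/min × 60 min/hr = 702755.5 mcg/hr
Rate = 702755.5 mcg/hr ÷ 7598.784 mcg/mL = 92.48262 mL/hr
Time remaining = 134.3528 mL ÷ 92.48262 mL/hr = 1.452736 hr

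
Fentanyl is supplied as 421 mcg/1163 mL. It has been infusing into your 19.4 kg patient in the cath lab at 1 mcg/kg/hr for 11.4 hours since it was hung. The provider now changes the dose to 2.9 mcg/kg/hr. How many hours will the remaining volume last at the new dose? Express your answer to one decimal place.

Initial rate:
Dose = 1 mcg/kg/hr × 19.4 kg = 19.4 mcg/hr
Concentration = 421 mcg ÷ 1163 mL = 0.3619948 mcg/mL
Rate = 19.4 mcg/hr ÷ 0.3619948 mcg/mL = 53.59192 mL/hr
Volume infused so far = 53.59192 mL/hr × 11.4 hr = 610.9479 mL
Volume remaining = 1163 − 610.9479 = 552.0521 mL
New rate:
Dose = 2.9 mcg/kg/hr × 19.4 kg = 56.26 mcg/hr
Rate = 56.26 mcg/hr ÷ 0.3619948 mcg/mL = 155.4166 mL/hr
Time remaining = 552.0521 mL ÷ 155.4166 mL/hr = 3.55208 hr

3.6 hours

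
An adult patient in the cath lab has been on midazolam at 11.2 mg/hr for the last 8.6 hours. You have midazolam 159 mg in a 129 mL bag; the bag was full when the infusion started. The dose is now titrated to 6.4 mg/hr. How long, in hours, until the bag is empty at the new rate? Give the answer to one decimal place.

9.8 hours

Initial rate:
Concentration = 159 mg ÷ 129 mL = 1.232558 mg/mL
Rate = 11.2 mg/hr ÷ 1.232558 mg/mL = 9.086792 mL/hr
Volume infused so far = 9.086792 mL/hr × 8.6 hr = 78.14642 mL
Volume remaining = 129 − 78.14642 = 50.85358 mL
New rate:
Rate = 6.4 mg/hr ÷ 1.232558 mg/mL = 5.192453 mL/hr
Time remaining = 50.85358 mL ÷ 5.192453 mL/hr = 9.79375 hr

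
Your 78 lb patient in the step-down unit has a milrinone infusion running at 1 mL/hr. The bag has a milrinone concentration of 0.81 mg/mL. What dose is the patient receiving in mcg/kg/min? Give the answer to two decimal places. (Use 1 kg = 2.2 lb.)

Weight = 78 lb ÷ 2.2 lb/kg = 35.45455 kg
Concentration = 0.81 mg/mL = 810 mcg/mL
Drug rate = 1 mL/hr × 810 mcg/mL = 810 mcg/hr
810 mcg/hr ÷ 60 min/hr = 13.5 mcg/min
13.5 mcg/min ÷ 35.45455 kg = 0.3807692 mcg/kg/min

0.38 mcg/kg/min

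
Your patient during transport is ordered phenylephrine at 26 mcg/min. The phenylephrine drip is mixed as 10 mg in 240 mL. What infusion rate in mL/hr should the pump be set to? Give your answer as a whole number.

26 mcg/min × 60 min/hr = 1560 mcg/hr
Concentration = 10 mg ÷ 240 mL = 0.04166667 mg/mL = 41.66667 mcg/mL
Rate = 1560 mcg/hr ÷ 41.66667 mcg/mL = 37.44 mL/hr

37 mL/hr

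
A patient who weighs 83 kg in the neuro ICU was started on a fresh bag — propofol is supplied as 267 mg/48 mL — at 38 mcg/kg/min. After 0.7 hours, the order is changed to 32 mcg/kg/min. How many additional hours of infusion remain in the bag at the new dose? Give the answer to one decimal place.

0.8 hours

Initial rate:
Dose = 38 mcg/kg/min × 83 kg = 3154 mcg/min
3154 mcg/min × 60 min/hr = 189240 mcg/hr
Concentration = 267 mg ÷ 48 mL = 5.5625 mg/mL = 5562.5 mcg/mL
Rate = 189240 mcg/hr ÷ 5562.5 mcg/mL = 34.02067 mL/hr
Volume infused so far = 34.02067 mL/hr × 0.7 hr = 23.81447 mL
Volume remaining = 48 − 23.81447 = 24.18553 mL
New rate:
Dose = 32 mcg/kg/min × 83 kg = 2656 mcg/min
2656 mcg/min × 60 min/hr = 159360 mcg/hr
Rate = 159360 mcg/hr ÷ 5562.5 mcg/mL = 28.64899 mL/hr
Time remaining = 24.18553 mL ÷ 28.64899 mL/hr = 0.8442018 hr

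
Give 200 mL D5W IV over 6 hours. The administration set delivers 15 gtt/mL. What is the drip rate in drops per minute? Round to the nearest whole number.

200 mL ÷ (6 hr × 60 = 360 min) = 0.5555556 mL/min
0.5555556 mL/min × 15 gtt/mL = 8.333333 gtt/min

8 gtt/min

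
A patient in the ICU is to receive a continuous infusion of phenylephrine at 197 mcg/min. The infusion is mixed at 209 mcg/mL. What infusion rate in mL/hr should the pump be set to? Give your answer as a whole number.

57 mL/hr

197 mcg/min × 60 min/hr = 11820 mcg/hr
Rate = 11820 mcg/hr ÷ 209 mcg/mL = 56.55502 mL/hr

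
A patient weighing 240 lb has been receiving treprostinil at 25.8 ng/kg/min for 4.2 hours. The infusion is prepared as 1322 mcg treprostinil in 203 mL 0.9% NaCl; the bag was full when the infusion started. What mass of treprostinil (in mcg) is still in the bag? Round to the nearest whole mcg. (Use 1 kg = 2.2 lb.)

Weight = 240 lb ÷ 2.2 lb/kg = 109.0909 kg
Dose = 25.8 ng/kg/min × 109.0909 kg = 2814.545 ng/min
2814.545 ng/min × 60 min/hr = 168872.7 ng/hr
Concentration = 1322 mcg ÷ 203 mL = 6.512315 mcg/mL = 6512.315 ng/mL
Rate = 168872.7 ng/hr ÷ 6512.315 ng/mL = 25.93129 mL/hr
Volume infused = 25.93129 mL/hr × 4.2 hr = 108.9114 mL
Volume remaining = 203 − 108.9114 = 94.08859 mL
Drug remaining = 94.08859 mL × 6512.315 ng/mL = 612734.5 ng = 612.7345 mcg

613 mcg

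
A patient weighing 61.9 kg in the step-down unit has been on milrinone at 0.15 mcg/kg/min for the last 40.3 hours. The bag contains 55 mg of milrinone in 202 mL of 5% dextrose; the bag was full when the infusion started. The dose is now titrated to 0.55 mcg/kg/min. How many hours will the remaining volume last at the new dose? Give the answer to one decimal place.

Initial rate:
Dose = 0.15 mcg/kg/min × 61.9 kg = 9.285 mcg/min
9.285 mcg/min × 60 min/hr = 557.1 mcg/hr
Concentration = 55 mg ÷ 202 mL = 0.2722772 mg/mL = 272.2772 mcg/mL
Rate = 557.1 mcg/hr ÷ 272.2772 mcg/mL = 2.046076 mL/hr
Volume infused so far = 2.046076 mL/hr × 40.3 hr = 82.45688 mL
Volume remaining = 202 − 82.45688 = 119.5431 mL
New rate:
Dose = 0.55 mcg/kg/min × 61.9 kg = 34.045 mcg/min
34.045 mcg/min × 60 min/hr = 2042.7 mcg/hr
Rate = 2042.7 mcg/hr ÷ 272.2772 mcg/mL = 7.50228 mL/hr
Time remaining = 119.5431 mL ÷ 7.50228 mL/hr = 15.93424 hr

15.9 hours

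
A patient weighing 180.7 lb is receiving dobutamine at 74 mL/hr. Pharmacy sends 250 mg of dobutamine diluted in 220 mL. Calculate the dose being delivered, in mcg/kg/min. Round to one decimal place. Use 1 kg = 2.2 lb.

Weight = 180.7 lb ÷ 2.2 lb/kg = 82.13636 kg
Concentration = 250 mg ÷ 220 mL = 1.136364 mg/mL = 1136.364 mcg/mL
Drug rate = 74 mL/hr × 1136.364 mcg/mL = 84090.91 mcg/hr
84090.91 mcg/hr ÷ 60 min/hr = 1401.515 mcg/min
1401.515 mcg/min ÷ 82.13636 kg = 17.06327 mcg/kg/min

17.1 mcg/kg/min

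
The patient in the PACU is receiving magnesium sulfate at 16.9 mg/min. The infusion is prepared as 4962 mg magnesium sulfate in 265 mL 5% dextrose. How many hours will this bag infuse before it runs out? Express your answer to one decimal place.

4.9 hours

16.9 mg/min × 60 min/hr = 1014 mg/hr
Concentration = 4962 mg ÷ 265 mL = 18.72453 mg/mL
Rate = 1014 mg/hr ÷ 18.72453 mg/mL = 54.15357 mL/hr
Duration = 265 mL ÷ 54.15357 mL/hr = 4.893491 hr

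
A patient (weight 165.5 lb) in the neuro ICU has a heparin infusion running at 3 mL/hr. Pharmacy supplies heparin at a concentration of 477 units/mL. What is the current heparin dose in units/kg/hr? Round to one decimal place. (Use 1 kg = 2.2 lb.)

Weight = 165.5 lb ÷ 2.2 lb/kg = 75.22727 kg
Drug rate = 3 mL/hr × 477 units/mL = 1431 units/hr
1431 units/hr ÷ 75.22727 kg = 19.02236 units/kg/hr

19.0 units/kg/hr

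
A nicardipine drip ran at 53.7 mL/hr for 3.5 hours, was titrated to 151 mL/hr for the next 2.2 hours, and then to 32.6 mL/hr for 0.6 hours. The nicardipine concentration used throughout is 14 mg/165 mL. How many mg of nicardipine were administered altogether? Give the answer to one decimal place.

45.8 mg

Concentration = 14 mg ÷ 165 mL = 0.08484848 mg/mL
Stage 1: 53.7 mL/hr × 3.5 hr = 187.95 mL → 187.95 mL × 0.08484848 mg/mL = 15.94727 mg
Stage 2: 151 mL/hr × 2.2 hr = 332.2 mL → 332.2 mL × 0.08484848 mg/mL = 28.18667 mg
Stage 3: 32.6 mL/hr × 0.6 hr = 19.56 mL → 19.56 mL × 0.08484848 mg/mL = 1.659636 mg
Total = 15.94727 + 28.18667 + 1.659636 = 45.79358 mg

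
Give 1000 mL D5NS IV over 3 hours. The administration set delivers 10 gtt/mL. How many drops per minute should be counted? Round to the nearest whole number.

1000 mL ÷ (3 hr × 60 = 180 min) = 5.555556 mL/min
5.555556 mL/min × 10 gtt/mL = 55.55556 gtt/min

56 gtt/min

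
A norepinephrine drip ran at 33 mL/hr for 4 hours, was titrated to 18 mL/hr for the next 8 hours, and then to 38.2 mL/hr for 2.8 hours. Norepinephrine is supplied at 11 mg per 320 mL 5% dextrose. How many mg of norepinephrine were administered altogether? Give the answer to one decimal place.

13.2 mg

Concentration = 11 mg ÷ 320 mL = 0.034375 mg/mL
Stage 1: 33 mL/hr × 4 hr = 132 mL → 132 mL × 0.034375 mg/mL = 4.5375 mg
Stage 2: 18 mL/hr × 8 hr = 144 mL → 144 mL × 0.034375 mg/mL = 4.95 mg
Stage 3: 38.2 mL/hr × 2.8 hr = 106.96 mL → 106.96 mL × 0.034375 mg/mL = 3.67675 mg
Total = 4.5375 + 4.95 + 3.67675 = 13.16425 mg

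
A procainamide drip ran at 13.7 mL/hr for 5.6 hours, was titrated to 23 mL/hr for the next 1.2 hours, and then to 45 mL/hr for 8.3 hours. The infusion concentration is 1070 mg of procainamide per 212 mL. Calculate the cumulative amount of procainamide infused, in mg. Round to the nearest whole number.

2412 mg

Concentration = 1070 mg ÷ 212 mL = 5.04717 mg/mL
Stage 1: 13.7 mL/hr × 5.6 hr = 76.72 mL → 76.72 mL × 5.04717 mg/mL = 387.2189 mg
Stage 2: 23 mL/hr × 1.2 hr = 27.6 mL → 27.6 mL × 5.04717 mg/mL = 139.3019 mg
Stage 3: 45 mL/hr × 8.3 hr = 373.5 mL → 373.5 mL × 5.04717 mg/mL = 1885.118 mg
Total = 387.2189 + 139.3019 + 1885.118 = 2411.639 mg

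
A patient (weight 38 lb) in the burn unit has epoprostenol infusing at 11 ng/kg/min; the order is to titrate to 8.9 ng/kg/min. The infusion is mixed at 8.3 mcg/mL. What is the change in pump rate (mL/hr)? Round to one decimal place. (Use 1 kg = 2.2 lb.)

0.3 mL/hr

At the current dose:
Weight = 38 lb ÷ 2.2 lb/kg = 17.27273 kg
Dose = 11 ng/kg/min × 17.27273 kg = 190 ng/min
190 ng/min × 60 min/hr = 11400 ng/hr
Concentration = 8.3 mcg/mL = 8300 ng/mL
Rate = 11400 ng/hr ÷ 8300 ng/mL = 1.373494 mL/hr
At the new dose:
Dose = 8.9 ng/kg/min × 17.27273 kg = 153.7273 ng/min
153.7273 ng/min × 60 min/hr = 9223.636 ng/hr
Rate = 9223.636 ng/hr ÷ 8300 ng/mL = 1.111281 mL/hr
Change = 1.111281 − 1.373494 = -0.2622125 mL/hr → 0.2622125 mL/hr decrease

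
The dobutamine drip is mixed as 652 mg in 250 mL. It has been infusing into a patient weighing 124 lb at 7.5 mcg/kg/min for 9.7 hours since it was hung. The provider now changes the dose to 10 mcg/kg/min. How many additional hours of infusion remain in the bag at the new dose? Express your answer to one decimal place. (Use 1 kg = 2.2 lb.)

12.0 hours

Initial rate:
Weight = 124 lb ÷ 2.2 lb/kg = 56.36364 kg
Dose = 7.5 mcg/kg/min × 56.36364 kg = 422.7273 mcg/min
422.7273 mcg/min × 60 min/hr = 25363.64 mcg/hr
Concentration = 652 mg ÷ 250 mL = 2.608 mg/mL = 2608 mcg/mL
Rate = 25363.64 mcg/hr ÷ 2608 mcg/mL = 9.725321 mL/hr
Volume infused so far = 9.725321 mL/hr × 9.7 hr = 94.33561 mL
Volume remaining = 250 − 94.33561 = 155.6644 mL
New rate:
Dose = 10 mcg/kg/min × 56.36364 kg = 563.6364 mcg/min
563.6364 mcg/min × 60 min/hr = 33818.18 mcg/hr
Rate = 33818.18 mcg/hr ÷ 2608 mcg/mL = 12.96709 mL/hr
Time remaining = 155.6644 mL ÷ 12.96709 mL/hr = 12.00457 hr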